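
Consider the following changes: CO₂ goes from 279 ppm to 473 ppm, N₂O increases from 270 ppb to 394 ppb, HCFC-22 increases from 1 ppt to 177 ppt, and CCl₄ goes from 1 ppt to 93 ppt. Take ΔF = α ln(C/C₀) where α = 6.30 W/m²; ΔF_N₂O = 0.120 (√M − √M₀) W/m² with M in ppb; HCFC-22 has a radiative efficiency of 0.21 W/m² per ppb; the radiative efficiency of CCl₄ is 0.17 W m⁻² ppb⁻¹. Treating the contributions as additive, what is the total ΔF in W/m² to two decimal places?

ΔF = 3.79 W/m²

CO₂: 6.30 × ln(473/279) = 6.30 × ln(1.69534) = 6.30 × 0.52788 = 3.3256 W/m².
N₂O: 0.120 × (√394 − √270) = 0.120 × (19.8494 − 16.4317) = 0.120 × 3.4177 = 0.4101 W/m².
HCFC-22: Δ = 177 − 1 = 176 ppt = 0.176 ppb; ΔF = 0.21 × 0.176 = 0.0370 W/m².
CCl₄: Δ = 93 − 1 = 92 ppt = 0.092 ppb; ΔF = 0.17 × 0.092 = 0.0156 W/m².
Total ΔF = 3.3256 + 0.4101 + 0.0370 + 0.0156 = 3.7883 W/m².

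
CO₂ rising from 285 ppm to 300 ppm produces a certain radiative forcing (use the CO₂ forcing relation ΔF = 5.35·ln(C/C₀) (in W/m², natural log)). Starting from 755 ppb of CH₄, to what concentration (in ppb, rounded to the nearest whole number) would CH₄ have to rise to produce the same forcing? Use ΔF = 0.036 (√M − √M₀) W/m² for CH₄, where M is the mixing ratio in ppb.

M ≈ 1232 ppb

CO₂ forcing: 5.35 × ln(300/285) = 5.35 × 0.051293 = 0.27442 W/m².
Set 0.036(√M − √755) = 0.27442: √M = 0.27442/0.036 + √755 = 7.6228 + 27.4773 = 35.1001.
M = (35.1001)² = 1232.02 ppb.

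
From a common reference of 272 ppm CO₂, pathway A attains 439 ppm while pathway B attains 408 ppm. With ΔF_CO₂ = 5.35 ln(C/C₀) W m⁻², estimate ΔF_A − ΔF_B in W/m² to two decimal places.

ΔF_A = 5.35 ln(439/272) = 5.35 × 0.47870 = 2.5610 W/m².
ΔF_B = 5.35 ln(408/272) = 5.35 × 0.40547 = 2.1693 W/m².
Difference: 2.5610 − 2.1693 = 0.3917 W/m².

ΔF_A − ΔF_B = 0.39 W/m²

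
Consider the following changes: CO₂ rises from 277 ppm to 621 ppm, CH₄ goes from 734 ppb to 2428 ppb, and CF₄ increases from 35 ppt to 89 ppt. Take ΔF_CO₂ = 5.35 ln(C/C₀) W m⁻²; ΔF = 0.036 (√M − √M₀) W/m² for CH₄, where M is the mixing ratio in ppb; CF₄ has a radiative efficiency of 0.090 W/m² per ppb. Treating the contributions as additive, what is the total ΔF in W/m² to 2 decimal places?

CO₂: 5.35 × ln(621/277) = 5.35 × ln(2.24188) = 5.35 × 0.80731 = 4.3191 W/m².
CH₄: 0.036 × (√2428 − √734) = 0.036 × (49.2747 − 27.0924) = 0.036 × 22.1823 = 0.7986 W/m².
CF₄: Δ = 89 − 35 = 54 ppt = 0.054 ppb; ΔF = 0.090 × 0.054 = 0.0049 W/m².
Total ΔF = 4.3191 + 0.7986 + 0.0049 = 5.1226 W/m².

ΔF = 5.12 W/m²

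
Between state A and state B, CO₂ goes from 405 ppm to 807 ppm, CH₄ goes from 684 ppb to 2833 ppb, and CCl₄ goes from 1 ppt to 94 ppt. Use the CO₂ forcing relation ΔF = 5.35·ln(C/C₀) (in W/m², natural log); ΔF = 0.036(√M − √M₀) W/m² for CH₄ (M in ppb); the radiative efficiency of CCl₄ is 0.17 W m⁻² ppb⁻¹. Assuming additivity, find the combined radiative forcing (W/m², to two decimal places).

ΔF = 4.68 W/m²

CO₂: 5.35 × ln(807/405) = 5.35 × ln(1.99259) = 5.35 × 0.68944 = 3.6885 W/m².
CH₄: 0.036 × (√2833 − √684) = 0.036 × (53.2259 − 26.1534) = 0.036 × 27.0725 = 0.9746 W/m².
CCl₄: Δ = 94 − 1 = 93 ppt = 0.093 ppb; ΔF = 0.17 × 0.093 = 0.0158 W/m².
Total ΔF = 3.6885 + 0.9746 + 0.0158 = 4.6789 W/m².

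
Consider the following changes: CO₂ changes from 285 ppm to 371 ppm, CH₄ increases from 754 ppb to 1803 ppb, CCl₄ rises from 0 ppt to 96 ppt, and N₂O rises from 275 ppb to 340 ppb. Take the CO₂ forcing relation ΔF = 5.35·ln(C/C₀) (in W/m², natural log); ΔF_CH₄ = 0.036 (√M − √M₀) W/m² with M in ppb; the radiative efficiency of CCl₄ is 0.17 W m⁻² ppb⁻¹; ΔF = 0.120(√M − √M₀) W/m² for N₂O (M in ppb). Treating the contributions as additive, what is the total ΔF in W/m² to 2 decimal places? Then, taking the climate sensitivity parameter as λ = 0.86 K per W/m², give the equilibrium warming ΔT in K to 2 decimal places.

CO₂: 5.35 × ln(371/285) = 5.35 × ln(1.30175) = 5.35 × 0.26371 = 1.4108 W/m².
CH₄: 0.036 × (√1803 − √754) = 0.036 × (42.4617 − 27.4591) = 0.036 × 15.0026 = 0.5401 W/m².
CCl₄: Δ = 96 − 0 = 96 ppt = 0.096 ppb; ΔF = 0.17 × 0.096 = 0.0163 W/m².
N₂O: 0.120 × (√340 − √275) = 0.120 × (18.4391 − 16.5831) = 0.120 × 1.8560 = 0.2227 W/m².
Total ΔF = 1.4108 + 0.5401 + 0.0163 + 0.2227 = 2.1899 W/m².
ΔT = λ ΔF = 0.86 × 2.19 = 1.8834 K.

ΔF = 2.19 W/m²; ΔT = 1.88 K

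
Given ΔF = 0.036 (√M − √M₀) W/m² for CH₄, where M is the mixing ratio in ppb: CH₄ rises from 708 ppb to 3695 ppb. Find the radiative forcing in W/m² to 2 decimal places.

CH₄: 0.036 × (√3695 − √708) = 0.036 × (60.7865 − 26.6083) = 0.036 × 34.1782 = 1.2304 W/m².

ΔF = 1.23 W/m²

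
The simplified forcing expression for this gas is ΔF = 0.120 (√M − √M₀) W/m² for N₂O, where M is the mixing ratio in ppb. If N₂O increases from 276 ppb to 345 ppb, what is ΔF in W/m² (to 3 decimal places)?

ΔF = 0.235 W/m²

N₂O: 0.120 × (√345 − √276) = 0.120 × (18.5742 − 16.6132) = 0.120 × 1.9610 = 0.2353 W/m².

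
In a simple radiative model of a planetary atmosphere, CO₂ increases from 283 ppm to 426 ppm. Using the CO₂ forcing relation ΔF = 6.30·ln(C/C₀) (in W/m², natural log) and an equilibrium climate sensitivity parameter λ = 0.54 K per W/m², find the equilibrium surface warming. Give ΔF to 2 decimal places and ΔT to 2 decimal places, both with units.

CO₂: 6.30 × ln(426/283) = 6.30 × ln(1.50530) = 6.30 × 0.40899 = 2.5766 W/m².
ΔT = λ ΔF = 0.54 × 2.58 = 1.3932 K.

ΔF = 2.58 W/m²; ΔT = 1.39 K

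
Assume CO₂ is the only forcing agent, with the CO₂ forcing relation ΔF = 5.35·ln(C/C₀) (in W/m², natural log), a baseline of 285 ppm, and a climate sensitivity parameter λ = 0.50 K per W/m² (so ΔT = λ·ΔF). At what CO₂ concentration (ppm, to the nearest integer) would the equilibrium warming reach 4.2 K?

C ≈ 1370 ppm

Required forcing: ΔF = ΔT/λ = 4.2/0.50 = 8.4000 W/m².
Then ln(C/285) = ΔF/5.35 = 8.4000/5.35 = 1.57009.
So C = 285 × e^1.57009 = 285 × 4.80708 = 1370.02 ppm.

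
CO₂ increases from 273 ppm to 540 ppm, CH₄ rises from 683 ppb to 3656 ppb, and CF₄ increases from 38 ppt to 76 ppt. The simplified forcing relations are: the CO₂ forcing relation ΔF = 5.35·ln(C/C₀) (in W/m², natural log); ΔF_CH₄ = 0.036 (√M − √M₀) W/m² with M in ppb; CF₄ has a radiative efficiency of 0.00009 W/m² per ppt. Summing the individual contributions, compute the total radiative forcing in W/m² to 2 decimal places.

ΔF = 4.89 W/m²

CO₂: 5.35 × ln(540/273) = 5.35 × ln(1.97802) = 5.35 × 0.68210 = 3.6492 W/m².
CH₄: 0.036 × (√3656 − √683) = 0.036 × (60.4649 − 26.1343) = 0.036 × 34.3306 = 1.2359 W/m².
CF₄: ΔF = 0.00009 × (76 − 38) = 0.00009 × 38 = 0.0034 W/m².
Total ΔF = 3.6492 + 1.2359 + 0.0034 = 4.8885 W/m².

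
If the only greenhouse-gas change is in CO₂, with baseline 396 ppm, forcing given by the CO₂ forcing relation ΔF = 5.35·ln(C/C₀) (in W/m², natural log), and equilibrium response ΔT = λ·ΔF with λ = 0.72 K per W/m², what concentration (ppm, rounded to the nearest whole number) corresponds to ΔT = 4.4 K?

C ≈ 1241 ppm

Required forcing: ΔF = ΔT/λ = 4.4/0.72 = 6.1111 W/m².
Then ln(C/396) = ΔF/5.35 = 6.1111/5.35 = 1.14226.
So C = 396 × e^1.14226 = 396 × 3.13384 = 1241.00 ppm.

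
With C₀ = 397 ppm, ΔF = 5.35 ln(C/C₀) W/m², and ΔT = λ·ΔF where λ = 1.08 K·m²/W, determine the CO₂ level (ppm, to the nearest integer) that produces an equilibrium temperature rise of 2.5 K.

Required forcing: ΔF = ΔT/λ = 2.5/1.08 = 2.3148 W/m².
Then ln(C/397) = ΔF/5.35 = 2.3148/5.35 = 0.43267.
So C = 397 × e^0.43267 = 397 × 1.54137 = 611.92 ppm.

C ≈ 612 ppm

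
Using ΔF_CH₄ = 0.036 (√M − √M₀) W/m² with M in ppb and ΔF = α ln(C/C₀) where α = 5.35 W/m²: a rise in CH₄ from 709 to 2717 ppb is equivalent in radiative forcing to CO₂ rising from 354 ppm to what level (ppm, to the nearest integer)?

C ≈ 420 ppm

CH₄ forcing: 0.036 × (√2717 − √709) = 0.036 × (52.1249 − 26.6271) = 0.036 × 25.4978 = 0.91792 W/m².
Set 5.35 ln(C/354) = 0.91792: ln(C/354) = 0.91792/5.35 = 0.17157, so C = 354 × e^0.17157 = 354 × 1.18717 = 420.26 ppm.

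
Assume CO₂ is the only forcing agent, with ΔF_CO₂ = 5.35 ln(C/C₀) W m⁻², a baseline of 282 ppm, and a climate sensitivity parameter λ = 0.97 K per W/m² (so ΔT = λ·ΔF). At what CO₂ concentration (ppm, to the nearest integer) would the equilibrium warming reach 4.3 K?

Required forcing: ΔF = ΔT/λ = 4.3/0.97 = 4.4330 W/m².
Then ln(C/282) = ΔF/5.35 = 4.4330/5.35 = 0.82860.
So C = 282 × e^0.82860 = 282 × 2.29011 = 645.81 ppm.

C ≈ 646 ppm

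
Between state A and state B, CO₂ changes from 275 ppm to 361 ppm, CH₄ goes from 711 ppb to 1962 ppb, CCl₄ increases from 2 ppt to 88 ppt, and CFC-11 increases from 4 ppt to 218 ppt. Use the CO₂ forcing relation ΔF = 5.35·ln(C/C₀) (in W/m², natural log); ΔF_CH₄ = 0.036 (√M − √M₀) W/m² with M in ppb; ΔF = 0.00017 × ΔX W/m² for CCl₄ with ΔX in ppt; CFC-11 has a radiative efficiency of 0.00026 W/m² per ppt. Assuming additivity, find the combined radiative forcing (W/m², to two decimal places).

ΔF = 2.16 W/m²

CO₂: 5.35 × ln(361/275) = 5.35 × ln(1.31273) = 5.35 × 0.27211 = 1.4558 W/m².
CH₄: 0.036 × (√1962 − √711) = 0.036 × (44.2945 − 26.6646) = 0.036 × 17.6299 = 0.6347 W/m².
CCl₄: ΔF = 0.00017 × (88 − 2) = 0.00017 × 86 = 0.0146 W/m².
CFC-11: ΔF = 0.00026 × (218 − 4) = 0.00026 × 214 = 0.0556 W/m².
Total ΔF = 1.4558 + 0.6347 + 0.0146 + 0.0556 = 2.1607 W/m².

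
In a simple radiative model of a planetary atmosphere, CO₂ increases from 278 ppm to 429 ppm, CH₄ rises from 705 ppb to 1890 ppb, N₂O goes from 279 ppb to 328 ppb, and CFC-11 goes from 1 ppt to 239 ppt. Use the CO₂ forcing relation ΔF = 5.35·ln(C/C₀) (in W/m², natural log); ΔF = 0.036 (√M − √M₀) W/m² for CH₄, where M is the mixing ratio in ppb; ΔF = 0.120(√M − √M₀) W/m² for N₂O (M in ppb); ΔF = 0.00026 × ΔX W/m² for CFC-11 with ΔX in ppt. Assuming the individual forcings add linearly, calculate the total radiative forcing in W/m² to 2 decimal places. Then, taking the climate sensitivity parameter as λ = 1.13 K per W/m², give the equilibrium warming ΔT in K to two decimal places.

CO₂: 5.35 × ln(429/278) = 5.35 × ln(1.54317) = 5.35 × 0.43384 = 2.3210 W/m².
CH₄: 0.036 × (√1890 − √705) = 0.036 × (43.4741 − 26.5518) = 0.036 × 16.9223 = 0.6092 W/m².
N₂O: 0.120 × (√328 − √279) = 0.120 × (18.1108 − 16.7033) = 0.120 × 1.4075 = 0.1689 W/m².
CFC-11: ΔF = 0.00026 × (239 − 1) = 0.00026 × 238 = 0.0619 W/m².
Total ΔF = 2.3210 + 0.6092 + 0.1689 + 0.0619 = 3.1610 W/m².
ΔT = λ ΔF = 1.13 × 3.16 = 3.5708 K.

ΔF = 3.16 W/m²; ΔT = 3.57 K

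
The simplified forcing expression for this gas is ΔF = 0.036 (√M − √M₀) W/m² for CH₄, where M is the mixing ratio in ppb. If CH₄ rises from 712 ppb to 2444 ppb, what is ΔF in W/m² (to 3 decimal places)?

CH₄: 0.036 × (√2444 − √712) = 0.036 × (49.4368 − 26.6833) = 0.036 × 22.7535 = 0.8191 W/m².

ΔF = 0.819 W/m²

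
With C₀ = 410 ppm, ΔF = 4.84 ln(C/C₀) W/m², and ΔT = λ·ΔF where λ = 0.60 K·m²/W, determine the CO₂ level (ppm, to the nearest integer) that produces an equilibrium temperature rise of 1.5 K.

Required forcing: ΔF = ΔT/λ = 1.5/0.60 = 2.5000 W/m².
Then ln(C/410) = ΔF/4.84 = 2.5000/4.84 = 0.51653.
So C = 410 × e^0.51653 = 410 × 1.67620 = 687.24 ppm.

C ≈ 687 ppm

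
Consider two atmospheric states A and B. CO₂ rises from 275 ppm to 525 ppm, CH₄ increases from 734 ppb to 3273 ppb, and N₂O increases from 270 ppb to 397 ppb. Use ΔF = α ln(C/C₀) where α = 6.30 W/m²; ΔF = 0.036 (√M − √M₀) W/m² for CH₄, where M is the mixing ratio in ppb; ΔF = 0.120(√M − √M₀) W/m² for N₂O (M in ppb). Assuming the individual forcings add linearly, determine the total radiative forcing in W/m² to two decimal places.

ΔF = 5.58 W/m²

CO₂: 6.30 × ln(525/275) = 6.30 × ln(1.90909) = 6.30 × 0.64663 = 4.0738 W/m².
CH₄: 0.036 × (√3273 − √734) = 0.036 × (57.2101 − 27.0924) = 0.036 × 30.1177 = 1.0842 W/m².
N₂O: 0.120 × (√397 − √270) = 0.120 × (19.9249 − 16.4317) = 0.120 × 3.4932 = 0.4192 W/m².
Total ΔF = 4.0738 + 1.0842 + 0.4192 = 5.5772 W/m².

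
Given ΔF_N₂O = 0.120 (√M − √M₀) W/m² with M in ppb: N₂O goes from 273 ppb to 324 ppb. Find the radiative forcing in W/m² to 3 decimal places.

ΔF = 0.177 W/m²

N₂O: 0.120 × (√324 − √273) = 0.120 × (18.0000 − 16.5227) = 0.120 × 1.4773 = 0.1773 W/m².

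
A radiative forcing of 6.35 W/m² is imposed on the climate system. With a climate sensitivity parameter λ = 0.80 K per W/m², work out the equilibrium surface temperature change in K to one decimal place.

ΔT = 5.1 K

ΔT = λ ΔF = 0.80 × 6.35 = 5.0800 K.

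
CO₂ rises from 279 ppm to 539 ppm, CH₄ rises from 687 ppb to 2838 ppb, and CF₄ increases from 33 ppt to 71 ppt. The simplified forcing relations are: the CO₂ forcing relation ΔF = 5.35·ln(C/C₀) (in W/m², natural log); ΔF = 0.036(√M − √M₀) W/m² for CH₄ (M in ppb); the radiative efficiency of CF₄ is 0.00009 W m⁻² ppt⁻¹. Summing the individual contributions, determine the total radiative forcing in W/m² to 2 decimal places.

ΔF = 4.50 W/m²

CO₂: 5.35 × ln(539/279) = 5.35 × ln(1.93190) = 5.35 × 0.65850 = 3.5230 W/m².
CH₄: 0.036 × (√2838 − √687) = 0.036 × (53.2729 − 26.2107) = 0.036 × 27.0622 = 0.9742 W/m².
CF₄: ΔF = 0.00009 × (71 − 33) = 0.00009 × 38 = 0.0034 W/m².
Total ΔF = 3.5230 + 0.9742 + 0.0034 = 4.5006 W/m².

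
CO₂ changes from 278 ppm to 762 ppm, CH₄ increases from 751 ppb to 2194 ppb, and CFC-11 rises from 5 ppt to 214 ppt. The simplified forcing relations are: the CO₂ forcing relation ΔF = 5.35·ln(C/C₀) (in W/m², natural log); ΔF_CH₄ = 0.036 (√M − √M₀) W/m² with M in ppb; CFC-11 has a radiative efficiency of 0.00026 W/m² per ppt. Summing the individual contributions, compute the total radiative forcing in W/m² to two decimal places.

CO₂: 5.35 × ln(762/278) = 5.35 × ln(2.74101) = 5.35 × 1.00833 = 5.3946 W/m².
CH₄: 0.036 × (√2194 − √751) = 0.036 × (46.8402 − 27.4044) = 0.036 × 19.4358 = 0.6997 W/m².
CFC-11: ΔF = 0.00026 × (214 − 5) = 0.00026 × 209 = 0.0543 W/m².
Total ΔF = 5.3946 + 0.6997 + 0.0543 = 6.1486 W/m².

ΔF = 6.15 W/m²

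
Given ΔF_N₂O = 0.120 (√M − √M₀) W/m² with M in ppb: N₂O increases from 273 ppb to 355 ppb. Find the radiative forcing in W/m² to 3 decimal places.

N₂O: 0.120 × (√355 − √273) = 0.120 × (18.8414 − 16.5227) = 0.120 × 2.3187 = 0.2782 W/m².

ΔF = 0.278 W/m²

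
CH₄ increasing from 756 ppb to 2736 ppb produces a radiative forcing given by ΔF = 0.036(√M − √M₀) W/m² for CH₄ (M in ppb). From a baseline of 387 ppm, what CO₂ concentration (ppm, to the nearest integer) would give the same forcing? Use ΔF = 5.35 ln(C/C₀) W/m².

C ≈ 457 ppm

CH₄ forcing: 0.036 × (√2736 − √756) = 0.036 × (52.3068 − 27.4955) = 0.036 × 24.8113 = 0.89321 W/m².
Set 5.35 ln(C/387) = 0.89321: ln(C/387) = 0.89321/5.35 = 0.16696, so C = 387 × e^0.16696 = 387 × 1.18171 = 457.32 ppm.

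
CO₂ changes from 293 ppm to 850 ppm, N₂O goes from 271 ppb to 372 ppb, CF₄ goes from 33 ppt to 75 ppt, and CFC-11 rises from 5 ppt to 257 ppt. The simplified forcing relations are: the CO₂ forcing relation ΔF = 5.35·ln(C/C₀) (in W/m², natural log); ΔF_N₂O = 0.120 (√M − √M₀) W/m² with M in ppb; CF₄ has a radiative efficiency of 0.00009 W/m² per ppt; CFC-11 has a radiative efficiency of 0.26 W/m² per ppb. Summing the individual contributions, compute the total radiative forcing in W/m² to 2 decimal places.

ΔF = 6.11 W/m²

CO₂: 5.35 × ln(850/293) = 5.35 × ln(2.90102) = 5.35 × 1.06506 = 5.6981 W/m².
N₂O: 0.120 × (√372 − √271) = 0.120 × (19.2873 − 16.4621) = 0.120 × 2.8252 = 0.3390 W/m².
CF₄: ΔF = 0.00009 × (75 − 33) = 0.00009 × 42 = 0.0038 W/m².
CFC-11: Δ = 257 − 5 = 252 ppt = 0.252 ppb; ΔF = 0.26 × 0.252 = 0.0655 W/m².
Total ΔF = 5.6981 + 0.3390 + 0.0038 + 0.0655 = 6.1064 W/m².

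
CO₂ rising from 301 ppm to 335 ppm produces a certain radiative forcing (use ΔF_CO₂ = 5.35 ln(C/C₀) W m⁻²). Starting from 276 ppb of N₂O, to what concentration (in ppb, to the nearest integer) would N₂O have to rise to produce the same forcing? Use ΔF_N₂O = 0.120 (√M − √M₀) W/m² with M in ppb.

M ≈ 457 ppb

CO₂ forcing: 5.35 × ln(335/301) = 5.35 × 0.107020 = 0.57256 W/m².
Set 0.120(√M − √276) = 0.57256: √M = 0.57256/0.120 + √276 = 4.7713 + 16.6132 = 21.3845.
M = (21.3845)² = 457.30 ppb.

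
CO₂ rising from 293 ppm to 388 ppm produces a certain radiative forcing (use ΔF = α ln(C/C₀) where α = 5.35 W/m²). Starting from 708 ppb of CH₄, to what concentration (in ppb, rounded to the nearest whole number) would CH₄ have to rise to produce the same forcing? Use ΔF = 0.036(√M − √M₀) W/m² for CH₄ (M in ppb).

CO₂ forcing: 5.35 × ln(388/293) = 5.35 × 0.280833 = 1.50246 W/m².
Set 0.036(√M − √708) = 1.50246: √M = 1.50246/0.036 + √708 = 41.7350 + 26.6083 = 68.3433.
M = (68.3433)² = 4670.81 ppb.

M ≈ 4671 ppb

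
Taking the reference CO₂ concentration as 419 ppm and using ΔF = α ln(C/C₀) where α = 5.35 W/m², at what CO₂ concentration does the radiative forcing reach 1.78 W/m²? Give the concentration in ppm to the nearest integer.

C ≈ 584 ppm

Set 5.35 ln(C/419) = 1.78, so ln(C/419) = 1.78/5.35 = 0.33271.
Then C/419 = e^0.33271 = 1.39474, giving C = 419 × 1.39474 = 584.40 ppm.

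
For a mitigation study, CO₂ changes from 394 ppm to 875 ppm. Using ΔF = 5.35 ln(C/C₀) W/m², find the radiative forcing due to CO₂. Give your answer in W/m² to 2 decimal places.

ΔF = 4.27 W/m²

CO₂ absorption bands are partially saturated, so forcing scales with the logarithm of the concentration ratio.
CO₂: 5.35 × ln(875/394) = 5.35 × ln(2.22081) = 5.35 × 0.79787 = 4.2686 W/m².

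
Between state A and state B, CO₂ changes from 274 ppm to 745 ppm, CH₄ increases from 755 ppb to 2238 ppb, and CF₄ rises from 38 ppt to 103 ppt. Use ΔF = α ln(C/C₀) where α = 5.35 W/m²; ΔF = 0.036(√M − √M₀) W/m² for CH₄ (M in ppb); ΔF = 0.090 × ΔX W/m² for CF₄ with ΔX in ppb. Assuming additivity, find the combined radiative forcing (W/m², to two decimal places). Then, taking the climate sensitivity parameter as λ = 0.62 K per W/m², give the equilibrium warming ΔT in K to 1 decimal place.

ΔF = 6.07 W/m²; ΔT = 3.8 K

CO₂: 5.35 × ln(745/274) = 5.35 × ln(2.71898) = 5.35 × 1.00026 = 5.3514 W/m².
CH₄: 0.036 × (√2238 − √755) = 0.036 × (47.3075 − 27.4773) = 0.036 × 19.8302 = 0.7139 W/m².
CF₄: Δ = 103 − 38 = 65 ppt = 0.065 ppb; ΔF = 0.090 × 0.065 = 0.0059 W/m².
Total ΔF = 5.3514 + 0.7139 + 0.0059 = 6.0712 W/m².
ΔT = λ ΔF = 0.62 × 6.07 = 3.7634 K.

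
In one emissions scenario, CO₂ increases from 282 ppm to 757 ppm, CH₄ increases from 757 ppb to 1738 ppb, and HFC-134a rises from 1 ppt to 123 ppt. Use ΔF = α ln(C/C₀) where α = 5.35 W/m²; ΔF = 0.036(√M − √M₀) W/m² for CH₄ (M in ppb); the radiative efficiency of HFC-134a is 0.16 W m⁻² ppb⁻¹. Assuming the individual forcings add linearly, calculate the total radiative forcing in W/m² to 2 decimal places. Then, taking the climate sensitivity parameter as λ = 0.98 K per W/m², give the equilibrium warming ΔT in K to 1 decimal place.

ΔF = 5.81 W/m²; ΔT = 5.7 K

CO₂: 5.35 × ln(757/282) = 5.35 × ln(2.68440) = 5.35 × 0.98746 = 5.2829 W/m².
CH₄: 0.036 × (√1738 − √757) = 0.036 × (41.6893 − 27.5136) = 0.036 × 14.1757 = 0.5103 W/m².
HFC-134a: Δ = 123 − 1 = 122 ppt = 0.122 ppb; ΔF = 0.16 × 0.122 = 0.0195 W/m².
Total ΔF = 5.2829 + 0.5103 + 0.0195 = 5.8127 W/m².
ΔT = λ ΔF = 0.98 × 5.81 = 5.6938 K.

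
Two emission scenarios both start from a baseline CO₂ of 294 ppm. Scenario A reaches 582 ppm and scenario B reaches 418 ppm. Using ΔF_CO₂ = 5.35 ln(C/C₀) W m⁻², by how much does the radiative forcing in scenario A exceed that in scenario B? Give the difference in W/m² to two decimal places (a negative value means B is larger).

ΔF_A − ΔF_B = 1.77 W/m²

ΔF_A = 5.35 ln(582/294) = 5.35 × 0.68289 = 3.6535 W/m².
ΔF_B = 5.35 ln(418/294) = 5.35 × 0.35190 = 1.8827 W/m².
Difference: 3.6535 − 1.8827 = 1.7708 W/m².
(Equivalently, ΔF_A − ΔF_B = 5.35 ln(582/418) = 5.35 × 0.33099 = 1.7708 W/m².)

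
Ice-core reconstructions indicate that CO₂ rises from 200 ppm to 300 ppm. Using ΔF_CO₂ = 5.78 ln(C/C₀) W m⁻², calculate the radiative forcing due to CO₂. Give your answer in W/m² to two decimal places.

ΔF = 2.34 W/m²

CO₂: 5.78 × ln(300/200) = 5.78 × ln(1.50000) = 5.78 × 0.40547 = 2.3436 W/m².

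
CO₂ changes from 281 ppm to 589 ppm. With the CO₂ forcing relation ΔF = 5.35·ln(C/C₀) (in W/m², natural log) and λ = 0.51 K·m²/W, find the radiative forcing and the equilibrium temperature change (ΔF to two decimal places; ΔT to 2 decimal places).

CO₂: 5.35 × ln(589/281) = 5.35 × ln(2.09609) = 5.35 × 0.74007 = 3.9594 W/m².
ΔT = λ ΔF = 0.51 × 3.96 = 2.0196 K.

ΔF = 3.96 W/m²; ΔT = 2.02 K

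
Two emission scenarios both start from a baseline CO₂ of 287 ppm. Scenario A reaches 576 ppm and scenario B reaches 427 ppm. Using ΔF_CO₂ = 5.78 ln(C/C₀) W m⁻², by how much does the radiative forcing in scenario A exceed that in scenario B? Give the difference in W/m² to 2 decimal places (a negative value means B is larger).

ΔF_A − ΔF_B = 1.73 W/m²

ΔF_A = 5.78 ln(576/287) = 5.78 × 0.69663 = 4.0265 W/m².
ΔF_B = 5.78 ln(427/287) = 5.78 × 0.39730 = 2.2964 W/m².
Difference: 4.0265 − 2.2964 = 1.7301 W/m².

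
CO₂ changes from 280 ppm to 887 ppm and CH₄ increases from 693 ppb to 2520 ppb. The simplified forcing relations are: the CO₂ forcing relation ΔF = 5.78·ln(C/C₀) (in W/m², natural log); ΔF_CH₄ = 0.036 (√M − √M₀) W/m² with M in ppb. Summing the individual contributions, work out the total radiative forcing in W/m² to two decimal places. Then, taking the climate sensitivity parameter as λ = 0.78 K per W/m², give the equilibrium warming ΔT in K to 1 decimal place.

ΔF = 7.52 W/m²; ΔT = 5.9 K

CO₂: 5.78 × ln(887/280) = 5.78 × ln(3.16786) = 5.78 × 1.15306 = 6.6647 W/m².
CH₄: 0.036 × (√2520 − √693) = 0.036 × (50.1996 − 26.3249) = 0.036 × 23.8747 = 0.8595 W/m².
Total ΔF = 6.6647 + 0.8595 = 7.5242 W/m².
ΔT = λ ΔF = 0.78 × 7.52 = 5.8656 K.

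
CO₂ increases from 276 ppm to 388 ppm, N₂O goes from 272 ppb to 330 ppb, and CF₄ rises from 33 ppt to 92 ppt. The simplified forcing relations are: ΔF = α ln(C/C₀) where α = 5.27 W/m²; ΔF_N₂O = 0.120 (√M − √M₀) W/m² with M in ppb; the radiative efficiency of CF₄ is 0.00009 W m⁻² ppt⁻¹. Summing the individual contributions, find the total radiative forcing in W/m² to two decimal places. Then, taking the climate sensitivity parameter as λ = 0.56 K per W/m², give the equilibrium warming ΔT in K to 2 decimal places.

ΔF = 2.00 W/m²; ΔT = 1.12 K

CO₂: 5.27 × ln(388/276) = 5.27 × ln(1.40580) = 5.27 × 0.34061 = 1.7950 W/m².
N₂O: 0.120 × (√330 − √272) = 0.120 × (18.1659 − 16.4924) = 0.120 × 1.6735 = 0.2008 W/m².
CF₄: ΔF = 0.00009 × (92 − 33) = 0.00009 × 59 = 0.0053 W/m².
Total ΔF = 1.7950 + 0.2008 + 0.0053 = 2.0011 W/m².
ΔT = λ ΔF = 0.56 × 2.00 = 1.1200 K.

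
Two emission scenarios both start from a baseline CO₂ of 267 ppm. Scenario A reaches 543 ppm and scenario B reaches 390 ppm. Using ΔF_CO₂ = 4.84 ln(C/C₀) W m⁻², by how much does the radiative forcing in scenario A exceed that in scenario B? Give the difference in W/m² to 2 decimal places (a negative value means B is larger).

ΔF_A = 4.84 ln(543/267) = 4.84 × 0.70986 = 3.4357 W/m².
ΔF_B = 4.84 ln(390/267) = 4.84 × 0.37890 = 1.8339 W/m².
Difference: 3.4357 − 1.8339 = 1.6018 W/m².

ΔF_A − ΔF_B = 1.60 W/m²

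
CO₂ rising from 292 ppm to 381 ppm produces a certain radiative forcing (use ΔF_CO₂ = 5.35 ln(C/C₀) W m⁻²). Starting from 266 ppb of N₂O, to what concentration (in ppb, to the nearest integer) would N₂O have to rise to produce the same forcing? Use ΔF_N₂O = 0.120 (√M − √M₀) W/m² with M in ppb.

CO₂ forcing: 5.35 × ln(381/292) = 5.35 × 0.266046 = 1.42335 W/m².
Set 0.120(√M − √266) = 1.42335: √M = 1.42335/0.120 + √266 = 11.8613 + 16.3095 = 28.1708.
M = (28.1708)² = 793.59 ppb.

M ≈ 794 ppb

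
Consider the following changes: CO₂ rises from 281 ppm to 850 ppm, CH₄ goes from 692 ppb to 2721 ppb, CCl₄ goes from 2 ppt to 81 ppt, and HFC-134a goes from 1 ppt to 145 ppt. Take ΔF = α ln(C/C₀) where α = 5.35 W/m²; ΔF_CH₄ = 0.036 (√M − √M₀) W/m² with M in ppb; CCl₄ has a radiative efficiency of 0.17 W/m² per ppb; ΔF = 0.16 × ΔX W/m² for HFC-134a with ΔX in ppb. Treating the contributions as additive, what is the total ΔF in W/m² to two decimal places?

CO₂: 5.35 × ln(850/281) = 5.35 × ln(3.02491) = 5.35 × 1.10688 = 5.9218 W/m².
CH₄: 0.036 × (√2721 − √692) = 0.036 × (52.1632 − 26.3059) = 0.036 × 25.8573 = 0.9309 W/m².
CCl₄: Δ = 81 − 2 = 79 ppt = 0.079 ppb; ΔF = 0.17 × 0.079 = 0.0134 W/m².
HFC-134a: Δ = 145 − 1 = 144 ppt = 0.144 ppb; ΔF = 0.16 × 0.144 = 0.0230 W/m².
Total ΔF = 5.9218 + 0.9309 + 0.0134 + 0.0230 = 6.8891 W/m².

ΔF = 6.89 W/m²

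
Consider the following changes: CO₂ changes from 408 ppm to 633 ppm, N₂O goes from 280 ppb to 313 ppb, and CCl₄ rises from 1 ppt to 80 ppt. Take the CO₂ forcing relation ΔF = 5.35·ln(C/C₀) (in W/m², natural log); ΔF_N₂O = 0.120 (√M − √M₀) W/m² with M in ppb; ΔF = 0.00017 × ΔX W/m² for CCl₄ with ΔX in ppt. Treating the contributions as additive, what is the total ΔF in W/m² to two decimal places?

CO₂: 5.35 × ln(633/408) = 5.35 × ln(1.55147) = 5.35 × 0.43920 = 2.3497 W/m².
N₂O: 0.120 × (√313 − √280) = 0.120 × (17.6918 − 16.7332) = 0.120 × 0.9586 = 0.1150 W/m².
CCl₄: ΔF = 0.00017 × (80 − 1) = 0.00017 × 79 = 0.0134 W/m².
Total ΔF = 2.3497 + 0.1150 + 0.0134 = 2.4781 W/m².

ΔF = 2.48 W/m²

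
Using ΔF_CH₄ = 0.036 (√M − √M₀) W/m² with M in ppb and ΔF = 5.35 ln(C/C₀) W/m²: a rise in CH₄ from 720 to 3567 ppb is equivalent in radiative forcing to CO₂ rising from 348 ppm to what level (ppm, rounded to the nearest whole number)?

CH₄ forcing: 0.036 × (√3567 − √720) = 0.036 × (59.7244 − 26.8328) = 0.036 × 32.8916 = 1.18410 W/m².
Set 5.35 ln(C/348) = 1.18410: ln(C/348) = 1.18410/5.35 = 0.22133, so C = 348 × e^0.22133 = 348 × 1.24774 = 434.21 ppm.

C ≈ 434 ppm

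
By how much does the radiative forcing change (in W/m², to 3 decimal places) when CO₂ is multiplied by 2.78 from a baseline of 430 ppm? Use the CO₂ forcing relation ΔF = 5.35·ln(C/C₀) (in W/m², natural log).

ΔF = 5.35 × ln(2.78) = 5.35 × 1.02245 = 5.4701 W/m².

ΔF = 5.470 W/m²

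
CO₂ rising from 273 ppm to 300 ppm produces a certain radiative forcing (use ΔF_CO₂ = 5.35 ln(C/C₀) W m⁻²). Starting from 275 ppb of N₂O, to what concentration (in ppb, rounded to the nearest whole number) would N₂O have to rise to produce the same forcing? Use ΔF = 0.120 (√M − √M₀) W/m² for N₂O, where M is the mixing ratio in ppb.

CO₂ forcing: 5.35 × ln(300/273) = 5.35 × 0.094311 = 0.50456 W/m².
Set 0.120(√M − √275) = 0.50456: √M = 0.50456/0.120 + √275 = 4.2047 + 16.5831 = 20.7878.
M = (20.7878)² = 432.13 ppb.

M ≈ 432 ppb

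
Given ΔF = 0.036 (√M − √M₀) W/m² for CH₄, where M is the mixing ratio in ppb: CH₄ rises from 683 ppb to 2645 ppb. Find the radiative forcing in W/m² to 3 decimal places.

CH₄: 0.036 × (√2645 − √683) = 0.036 × (51.4296 − 26.1343) = 0.036 × 25.2953 = 0.9106 W/m².

ΔF = 0.911 W/m²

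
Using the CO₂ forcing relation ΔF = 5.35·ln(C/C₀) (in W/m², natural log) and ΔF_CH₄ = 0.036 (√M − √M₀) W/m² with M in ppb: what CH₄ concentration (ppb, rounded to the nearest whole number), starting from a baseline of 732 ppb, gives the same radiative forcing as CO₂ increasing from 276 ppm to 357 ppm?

CO₂ forcing: 5.35 × ln(357/276) = 5.35 × 0.257335 = 1.37674 W/m².
Set 0.036(√M − √732) = 1.37674: √M = 1.37674/0.036 + √732 = 38.2428 + 27.0555 = 65.2983.
M = (65.2983)² = 4263.87 ppb.

M ≈ 4264 ppb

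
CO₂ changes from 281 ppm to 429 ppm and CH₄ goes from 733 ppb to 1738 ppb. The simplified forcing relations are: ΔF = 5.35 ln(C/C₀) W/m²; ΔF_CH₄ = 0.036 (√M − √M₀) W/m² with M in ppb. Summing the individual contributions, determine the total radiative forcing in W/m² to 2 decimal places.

CO₂: 5.35 × ln(429/281) = 5.35 × ln(1.52669) = 5.35 × 0.42310 = 2.2636 W/m².
CH₄: 0.036 × (√1738 − √733) = 0.036 × (41.6893 − 27.0740) = 0.036 × 14.6153 = 0.5262 W/m².
Total ΔF = 2.2636 + 0.5262 = 2.7898 W/m².

ΔF = 2.79 W/m²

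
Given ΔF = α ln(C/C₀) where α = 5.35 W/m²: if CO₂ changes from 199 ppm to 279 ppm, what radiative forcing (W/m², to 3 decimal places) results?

CO₂: 5.35 × ln(279/199) = 5.35 × ln(1.40201) = 5.35 × 0.33791 = 1.8078 W/m².

ΔF = 1.808 W/m²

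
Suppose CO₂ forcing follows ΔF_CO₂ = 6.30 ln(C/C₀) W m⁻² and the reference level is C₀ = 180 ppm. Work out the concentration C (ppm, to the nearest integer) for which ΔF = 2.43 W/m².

C ≈ 265 ppm

Set 6.30 ln(C/180) = 2.43, so ln(C/180) = 2.43/6.30 = 0.38571.
Then C/180 = e^0.38571 = 1.47066, giving C = 180 × 1.47066 = 264.72 ppm.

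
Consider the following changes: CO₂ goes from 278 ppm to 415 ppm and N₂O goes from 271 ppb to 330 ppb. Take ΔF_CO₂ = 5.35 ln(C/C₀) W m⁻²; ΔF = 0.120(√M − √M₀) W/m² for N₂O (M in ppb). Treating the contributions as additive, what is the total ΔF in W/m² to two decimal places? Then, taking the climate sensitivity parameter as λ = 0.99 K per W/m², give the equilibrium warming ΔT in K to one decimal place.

ΔF = 2.35 W/m²; ΔT = 2.3 K

CO₂: 5.35 × ln(415/278) = 5.35 × ln(1.49281) = 5.35 × 0.40066 = 2.1435 W/m².
N₂O: 0.120 × (√330 − √271) = 0.120 × (18.1659 − 16.4621) = 0.120 × 1.7038 = 0.2045 W/m².
Total ΔF = 2.1435 + 0.2045 = 2.3480 W/m².
ΔT = λ ΔF = 0.99 × 2.35 = 2.3265 K.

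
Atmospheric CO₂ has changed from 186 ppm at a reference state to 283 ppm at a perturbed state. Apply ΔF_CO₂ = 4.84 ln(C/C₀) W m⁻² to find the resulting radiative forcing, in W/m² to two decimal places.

CO₂: 4.84 × ln(283/186) = 4.84 × ln(1.52151) = 4.84 × 0.41970 = 2.0313 W/m².

ΔF = 2.03 W/m²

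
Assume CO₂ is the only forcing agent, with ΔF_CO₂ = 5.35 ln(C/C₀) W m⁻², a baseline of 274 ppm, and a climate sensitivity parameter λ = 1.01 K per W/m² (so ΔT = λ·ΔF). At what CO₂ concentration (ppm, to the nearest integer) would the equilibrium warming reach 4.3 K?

C ≈ 607 ppm

Required forcing: ΔF = ΔT/λ = 4.3/1.01 = 4.2574 W/m².
Then ln(C/274) = ΔF/5.35 = 4.2574/5.35 = 0.79578.
So C = 274 × e^0.79578 = 274 × 2.21617 = 607.23 ppm.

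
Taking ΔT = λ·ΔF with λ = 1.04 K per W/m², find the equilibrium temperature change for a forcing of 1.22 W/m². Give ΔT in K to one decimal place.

ΔT = λ ΔF = 1.04 × 1.22 = 1.2688 K.

ΔT = 1.3 K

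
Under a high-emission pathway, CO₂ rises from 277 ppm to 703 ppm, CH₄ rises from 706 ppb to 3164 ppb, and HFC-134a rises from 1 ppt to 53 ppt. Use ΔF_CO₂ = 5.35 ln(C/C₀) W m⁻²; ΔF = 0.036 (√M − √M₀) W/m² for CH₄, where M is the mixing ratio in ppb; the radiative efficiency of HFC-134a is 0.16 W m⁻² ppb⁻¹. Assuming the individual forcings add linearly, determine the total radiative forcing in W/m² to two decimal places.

CO₂: 5.35 × ln(703/277) = 5.35 × ln(2.53791) = 5.35 × 0.93134 = 4.9827 W/m².
CH₄: 0.036 × (√3164 − √706) = 0.036 × (56.2494 − 26.5707) = 0.036 × 29.6787 = 1.0684 W/m².
HFC-134a: Δ = 53 − 1 = 52 ppt = 0.052 ppb; ΔF = 0.16 × 0.052 = 0.0083 W/m².
Total ΔF = 4.9827 + 1.0684 + 0.0083 = 6.0594 W/m².

ΔF = 6.06 W/m²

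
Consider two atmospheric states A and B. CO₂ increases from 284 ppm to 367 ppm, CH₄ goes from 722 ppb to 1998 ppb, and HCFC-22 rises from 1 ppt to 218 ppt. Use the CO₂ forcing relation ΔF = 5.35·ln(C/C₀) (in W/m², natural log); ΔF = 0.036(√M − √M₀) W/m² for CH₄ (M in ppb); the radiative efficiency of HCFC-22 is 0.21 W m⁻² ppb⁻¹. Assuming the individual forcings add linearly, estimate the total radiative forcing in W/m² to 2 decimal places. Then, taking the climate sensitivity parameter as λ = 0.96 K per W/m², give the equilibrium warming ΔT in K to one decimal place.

ΔF = 2.06 W/m²; ΔT = 2.0 K

CO₂: 5.35 × ln(367/284) = 5.35 × ln(1.29225) = 5.35 × 0.25638 = 1.3716 W/m².
CH₄: 0.036 × (√1998 − √722) = 0.036 × (44.6990 − 26.8701) = 0.036 × 17.8289 = 0.6418 W/m².
HCFC-22: Δ = 218 − 1 = 217 ppt = 0.217 ppb; ΔF = 0.21 × 0.217 = 0.0456 W/m².
Total ΔF = 1.3716 + 0.6418 + 0.0456 = 2.0590 W/m².
ΔT = λ ΔF = 0.96 × 2.06 = 1.9776 K.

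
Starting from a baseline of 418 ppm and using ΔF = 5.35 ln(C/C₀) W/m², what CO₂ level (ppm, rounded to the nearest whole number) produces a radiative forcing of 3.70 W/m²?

C ≈ 835 ppm

Set 5.35 ln(C/418) = 3.70, so ln(C/418) = 3.70/5.35 = 0.69159.
Then C/418 = e^0.69159 = 1.99689, giving C = 418 × 1.99689 = 834.70 ppm.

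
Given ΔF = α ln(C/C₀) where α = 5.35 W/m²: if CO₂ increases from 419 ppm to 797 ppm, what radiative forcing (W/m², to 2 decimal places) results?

CO₂ absorption bands are partially saturated, so forcing scales with the logarithm of the concentration ratio.
CO₂: 5.35 × ln(797/419) = 5.35 × ln(1.90215) = 5.35 × 0.64298 = 3.4399 W/m².

ΔF = 3.44 W/m²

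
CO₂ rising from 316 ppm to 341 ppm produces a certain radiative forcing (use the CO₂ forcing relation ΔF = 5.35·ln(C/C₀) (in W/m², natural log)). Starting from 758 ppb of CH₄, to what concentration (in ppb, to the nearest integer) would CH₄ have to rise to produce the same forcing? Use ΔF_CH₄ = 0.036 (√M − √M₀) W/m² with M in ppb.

M ≈ 1509 ppb

CO₂ forcing: 5.35 × ln(341/316) = 5.35 × 0.076140 = 0.40735 W/m².
Set 0.036(√M − √758) = 0.40735: √M = 0.40735/0.036 + √758 = 11.3153 + 27.5318 = 38.8471.
M = (38.8471)² = 1509.10 ppb.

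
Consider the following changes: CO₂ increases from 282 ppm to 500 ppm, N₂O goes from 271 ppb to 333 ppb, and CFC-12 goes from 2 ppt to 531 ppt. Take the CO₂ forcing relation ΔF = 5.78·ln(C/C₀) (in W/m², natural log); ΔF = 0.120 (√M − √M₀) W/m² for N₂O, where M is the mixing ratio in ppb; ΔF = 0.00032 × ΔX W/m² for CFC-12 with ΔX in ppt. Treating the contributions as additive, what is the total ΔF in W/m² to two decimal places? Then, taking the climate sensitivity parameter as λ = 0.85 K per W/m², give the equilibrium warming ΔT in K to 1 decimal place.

ΔF = 3.69 W/m²; ΔT = 3.1 K

CO₂: 5.78 × ln(500/282) = 5.78 × ln(1.77305) = 5.78 × 0.57270 = 3.3102 W/m².
N₂O: 0.120 × (√333 − √271) = 0.120 × (18.2483 − 16.4621) = 0.120 × 1.7862 = 0.2143 W/m².
CFC-12: ΔF = 0.00032 × (531 − 2) = 0.00032 × 529 = 0.1693 W/m².
Total ΔF = 3.3102 + 0.2143 + 0.1693 = 3.6938 W/m².
ΔT = λ ΔF = 0.85 × 3.69 = 3.1365 K.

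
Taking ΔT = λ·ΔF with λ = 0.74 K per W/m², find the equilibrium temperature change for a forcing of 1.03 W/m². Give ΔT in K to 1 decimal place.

ΔT = λ ΔF = 0.74 × 1.03 = 0.7622 K.

ΔT = 0.8 K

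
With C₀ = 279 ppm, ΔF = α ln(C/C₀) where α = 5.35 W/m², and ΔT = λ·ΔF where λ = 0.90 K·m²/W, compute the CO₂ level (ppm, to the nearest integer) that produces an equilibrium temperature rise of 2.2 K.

Required forcing: ΔF = ΔT/λ = 2.2/0.90 = 2.4444 W/m².
Then ln(C/279) = ΔF/5.35 = 2.4444/5.35 = 0.45690.
So C = 279 × e^0.45690 = 279 × 1.57917 = 440.59 ppm.

C ≈ 441 ppm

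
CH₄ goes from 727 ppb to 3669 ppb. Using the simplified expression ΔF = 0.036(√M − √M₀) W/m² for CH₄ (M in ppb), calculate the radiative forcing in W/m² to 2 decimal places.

CH₄: 0.036 × (√3669 − √727) = 0.036 × (60.5723 − 26.9629) = 0.036 × 33.6094 = 1.2099 W/m².

ΔF = 1.21 W/m²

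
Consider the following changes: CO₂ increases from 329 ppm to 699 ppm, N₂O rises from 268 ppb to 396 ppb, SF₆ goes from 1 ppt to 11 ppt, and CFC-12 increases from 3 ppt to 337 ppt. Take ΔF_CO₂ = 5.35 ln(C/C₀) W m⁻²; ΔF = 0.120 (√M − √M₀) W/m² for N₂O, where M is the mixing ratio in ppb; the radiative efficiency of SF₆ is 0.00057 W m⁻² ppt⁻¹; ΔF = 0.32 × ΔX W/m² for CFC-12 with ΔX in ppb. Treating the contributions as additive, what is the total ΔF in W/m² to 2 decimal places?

CO₂: 5.35 × ln(699/329) = 5.35 × ln(2.12462) = 5.35 × 0.75359 = 4.0317 W/m².
N₂O: 0.120 × (√396 − √268) = 0.120 × (19.8997 − 16.3707) = 0.120 × 3.5290 = 0.4235 W/m².
SF₆: ΔF = 0.00057 × (11 − 1) = 0.00057 × 10 = 0.0057 W/m².
CFC-12: Δ = 337 − 3 = 334 ppt = 0.334 ppb; ΔF = 0.32 × 0.334 = 0.1069 W/m².
Total ΔF = 4.0317 + 0.4235 + 0.0057 + 0.1069 = 4.5678 W/m².

ΔF = 4.57 W/m²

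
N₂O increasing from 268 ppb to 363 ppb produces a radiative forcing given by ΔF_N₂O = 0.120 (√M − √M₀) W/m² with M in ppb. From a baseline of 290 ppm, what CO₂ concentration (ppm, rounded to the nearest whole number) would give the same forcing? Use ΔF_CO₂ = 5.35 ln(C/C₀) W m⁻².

N₂O forcing: 0.120 × (√363 − √268) = 0.120 × (19.0526 − 16.3707) = 0.120 × 2.6819 = 0.32183 W/m².
Set 5.35 ln(C/290) = 0.32183: ln(C/290) = 0.32183/5.35 = 0.06016, so C = 290 × e^0.06016 = 290 × 1.06201 = 307.98 ppm.

C ≈ 308 ppm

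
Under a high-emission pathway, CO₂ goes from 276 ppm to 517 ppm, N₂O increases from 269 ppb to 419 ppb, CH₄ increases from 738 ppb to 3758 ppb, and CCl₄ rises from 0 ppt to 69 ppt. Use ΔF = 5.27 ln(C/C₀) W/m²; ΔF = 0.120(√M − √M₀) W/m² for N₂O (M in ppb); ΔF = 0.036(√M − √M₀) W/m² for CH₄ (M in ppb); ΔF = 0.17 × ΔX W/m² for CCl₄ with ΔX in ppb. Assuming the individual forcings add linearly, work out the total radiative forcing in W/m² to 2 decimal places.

CO₂: 5.27 × ln(517/276) = 5.27 × ln(1.87319) = 5.27 × 0.62764 = 3.3077 W/m².
N₂O: 0.120 × (√419 − √269) = 0.120 × (20.4695 − 16.4012) = 0.120 × 4.0683 = 0.4882 W/m².
CH₄: 0.036 × (√3758 − √738) = 0.036 × (61.3025 − 27.1662) = 0.036 × 34.1363 = 1.2289 W/m².
CCl₄: Δ = 69 − 0 = 69 ppt = 0.069 ppb; ΔF = 0.17 × 0.069 = 0.0117 W/m².
Total ΔF = 3.3077 + 0.4882 + 1.2289 + 0.0117 = 5.0365 W/m².

ΔF = 5.04 W/m²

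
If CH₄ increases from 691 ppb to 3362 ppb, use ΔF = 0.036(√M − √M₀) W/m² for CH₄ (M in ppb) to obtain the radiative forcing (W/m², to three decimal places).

CH₄: 0.036 × (√3362 − √691) = 0.036 × (57.9828 − 26.2869) = 0.036 × 31.6959 = 1.1411 W/m².

ΔF = 1.141 W/m²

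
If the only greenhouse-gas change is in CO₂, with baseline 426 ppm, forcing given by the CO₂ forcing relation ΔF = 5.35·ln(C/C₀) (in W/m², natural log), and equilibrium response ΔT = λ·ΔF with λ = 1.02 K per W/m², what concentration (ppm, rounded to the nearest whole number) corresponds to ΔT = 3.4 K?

Required forcing: ΔF = ΔT/λ = 3.4/1.02 = 3.3333 W/m².
Then ln(C/426) = ΔF/5.35 = 3.3333/5.35 = 0.62305.
So C = 426 × e^0.62305 = 426 × 1.86461 = 794.32 ppm.

C ≈ 794 ppm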